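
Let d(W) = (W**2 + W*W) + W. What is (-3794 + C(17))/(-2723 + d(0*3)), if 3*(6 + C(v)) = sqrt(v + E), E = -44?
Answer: 3800/2723 - I*sqrt(3)/2723 ≈ 1.3955 - 0.00063608*I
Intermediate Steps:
d(W) = W + 2*W**2 (d(W) = (W**2 + W**2) + W = 2*W**2 + W = W + 2*W**2)
C(v) = -6 + sqrt(-44 + v)/3 (C(v) = -6 + sqrt(v - 44)/3 = -6 + sqrt(-44 + v)/3)
(-3794 + C(17))/(-2723 + d(0*3)) = (-3794 + (-6 + sqrt(-44 + 17)/3))/(-2723 + (0*3)*(1 + 2*(0*3))) = (-3794 + (-6 + sqrt(-27)/3))/(-2723 + 0*(1 + 2*0)) = (-3794 + (-6 + (3*I*sqrt(3))/3))/(-2723 + 0*(1 + 0)) = (-3794 + (-6 + I*sqrt(3)))/(-2723 + 0*1) = (-3800 + I*sqrt(3))/(-2723 + 0) = (-3800 + I*sqrt(3))/(-2723) = (-3800 + I*sqrt(3))*(-1/2723) = 3800/2723 - I*sqrt(3)/2723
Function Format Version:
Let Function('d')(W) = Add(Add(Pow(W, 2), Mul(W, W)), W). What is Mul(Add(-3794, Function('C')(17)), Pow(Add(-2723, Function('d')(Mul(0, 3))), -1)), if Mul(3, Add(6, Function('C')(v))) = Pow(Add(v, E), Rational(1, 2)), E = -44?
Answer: Add(Rational(3800, 2723), Mul(Rational(-1, 2723), I, Pow(3, Rational(1, 2)))) ≈ Add(1.3955, Mul(-0.00063608, I))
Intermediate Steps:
Function('d')(W) = Add(W, Mul(2, Pow(W, 2))) (Function('d')(W) = Add(Add(Pow(W, 2), Pow(W, 2)), W) = Add(Mul(2, Pow(W, 2)), W) = Add(W, Mul(2, Pow(W, 2))))
Function('C')(v) = Add(-6, Mul(Rational(1, 3), Pow(Add(-44, v), Rational(1, 2)))) (Function('C')(v) = Add(-6, Mul(Rational(1, 3), Pow(Add(v, -44), Rational(1, 2)))) = Add(-6, Mul(Rational(1, 3), Pow(Add(-44, v), Rational(1, 2)))))
Mul(Add(-3794, Function('C')(17)), Pow(Add(-2723, Function('d')(Mul(0, 3))), -1)) = Mul(Add(-3794, Add(-6, Mul(Rational(1, 3), Pow(Add(-44, 17), Rational(1, 2))))), Pow(Add(-2723, Mul(Mul(0, 3), Add(1, Mul(2, Mul(0, 3))))), -1)) = Mul(Add(-3794, Add(-6, Mul(Rational(1, 3), Pow(-27, Rational(1, 2))))), Pow(Add(-2723, Mul(0, Add(1, Mul(2, 0)))), -1)) = Mul(Add(-3794, Add(-6, Mul(Rational(1, 3), Mul(3, I, Pow(3, Rational(1, 2)))))), Pow(Add(-2723, Mul(0, Add(1, 0))), -1)) = Mul(Add(-3794, Add(-6, Mul(I, Pow(3, Rational(1, 2))))), Pow(Add(-2723, Mul(0, 1)), -1)) = Mul(Add(-3800, Mul(I, Pow(3, Rational(1, 2)))), Pow(Add(-2723, 0), -1)) = Mul(Add(-3800, Mul(I, Pow(3, Rational(1, 2)))), Pow(-2723, -1)) = Mul(Add(-3800, Mul(I, Pow(3, Rational(1, 2)))), Rational(-1, 2723)) = Add(Rational(3800, 2723), Mul(Rational(-1, 2723), I, Pow(3, Rational(1, 2))))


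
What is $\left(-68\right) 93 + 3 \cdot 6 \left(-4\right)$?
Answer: $-6396$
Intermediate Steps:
$\left(-68\right) 93 + 3 \cdot 6 \left(-4\right) = -6324 + 18 \left(-4\right) = -6324 - 72 = -6396$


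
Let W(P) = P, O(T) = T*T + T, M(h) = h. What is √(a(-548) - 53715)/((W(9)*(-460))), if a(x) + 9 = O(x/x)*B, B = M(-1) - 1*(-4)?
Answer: -I*√53718/4140 ≈ -0.055983*I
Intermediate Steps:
O(T) = T + T² (O(T) = T² + T = T + T²)
B = 3 (B = -1 - 1*(-4) = -1 + 4 = 3)
a(x) = -3 (a(x) = -9 + ((x/x)*(1 + x/x))*3 = -9 + (1*(1 + 1))*3 = -9 + (1*2)*3 = -9 + 2*3 = -9 + 6 = -3)
√(a(-548) - 53715)/((W(9)*(-460))) = √(-3 - 53715)/((9*(-460))) = √(-53718)/(-4140) = (I*√53718)*(-1/4140) = -I*√53718/4140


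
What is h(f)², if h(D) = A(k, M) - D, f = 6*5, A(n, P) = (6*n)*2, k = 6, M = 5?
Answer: 1764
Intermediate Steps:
A(n, P) = 12*n
f = 30
h(D) = 72 - D (h(D) = 12*6 - D = 72 - D)
h(f)² = (72 - 1*30)² = (72 - 30)² = 42² = 1764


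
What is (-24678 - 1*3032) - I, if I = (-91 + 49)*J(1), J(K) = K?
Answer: -27668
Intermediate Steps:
I = -42 (I = (-91 + 49)*1 = -42*1 = -42)
(-24678 - 1*3032) - I = (-24678 - 1*3032) - 1*(-42) = (-24678 - 3032) + 42 = -27710 + 42 = -27668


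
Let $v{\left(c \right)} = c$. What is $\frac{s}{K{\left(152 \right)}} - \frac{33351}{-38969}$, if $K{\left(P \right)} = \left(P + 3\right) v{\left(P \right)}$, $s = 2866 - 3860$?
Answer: $\frac{19658273}{24160780} \approx 0.81364$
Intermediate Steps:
$s = -994$ ($s = 2866 - 3860 = -994$)
$K{\left(P \right)} = P \left(3 + P\right)$ ($K{\left(P \right)} = \left(P + 3\right) P = \left(3 + P\right) P = P \left(3 + P\right)$)
$\frac{s}{K{\left(152 \right)}} - \frac{33351}{-38969} = - \frac{994}{152 \left(3 + 152\right)} - \frac{33351}{-38969} = - \frac{994}{152 \cdot 155} - - \frac{33351}{38969} = - \frac{994}{23560} + \frac{33351}{38969} = \left(-994\right) \frac{1}{23560} + \frac{33351}{38969} = - \frac{497}{11780} + \frac{33351}{38969} = \frac{19658273}{24160780}$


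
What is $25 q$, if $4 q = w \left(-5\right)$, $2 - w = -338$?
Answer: $-10625$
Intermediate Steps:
$w = 340$ ($w = 2 - -338 = 2 + 338 = 340$)
$q = -425$ ($q = \frac{340 \left(-5\right)}{4} = \frac{1}{4} \left(-1700\right) = -425$)
$25 q = 25 \left(-425\right) = -10625$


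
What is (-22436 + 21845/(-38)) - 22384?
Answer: -1725005/38 ≈ -45395.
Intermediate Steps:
(-22436 + 21845/(-38)) - 22384 = (-22436 + 21845*(-1/38)) - 22384 = (-22436 - 21845/38) - 22384 = -874413/38 - 22384 = -1725005/38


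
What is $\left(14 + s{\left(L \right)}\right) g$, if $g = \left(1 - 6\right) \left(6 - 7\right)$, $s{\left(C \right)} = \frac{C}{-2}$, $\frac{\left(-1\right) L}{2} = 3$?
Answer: $85$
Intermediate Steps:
$L = -6$ ($L = \left(-2\right) 3 = -6$)
$s{\left(C \right)} = - \frac{C}{2}$ ($s{\left(C \right)} = C \left(- \frac{1}{2}\right) = - \frac{C}{2}$)
$g = 5$ ($g = \left(-5\right) \left(-1\right) = 5$)
$\left(14 + s{\left(L \right)}\right) g = \left(14 - -3\right) 5 = \left(14 + 3\right) 5 = 17 \cdot 5 = 85$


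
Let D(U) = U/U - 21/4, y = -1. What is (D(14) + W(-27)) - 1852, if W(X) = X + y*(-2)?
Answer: -7525/4 ≈ -1881.3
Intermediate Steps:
W(X) = 2 + X (W(X) = X - 1*(-2) = X + 2 = 2 + X)
D(U) = -17/4 (D(U) = 1 - 21*¼ = 1 - 21/4 = -17/4)
(D(14) + W(-27)) - 1852 = (-17/4 + (2 - 27)) - 1852 = (-17/4 - 25) - 1852 = -117/4 - 1852 = -7525/4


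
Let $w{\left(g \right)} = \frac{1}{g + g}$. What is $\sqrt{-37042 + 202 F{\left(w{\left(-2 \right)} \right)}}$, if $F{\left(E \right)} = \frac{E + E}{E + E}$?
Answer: $2 i \sqrt{9210} \approx 191.94 i$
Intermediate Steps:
$w{\left(g \right)} = \frac{1}{2 g}$
$F{\left(E \right)} = 1$ ($F{\left(E \right)} = \frac{2 E}{2 E} = 2 E \frac{1}{2 E} = 1$)
$\sqrt{-37042 + 202 F{\left(w{\left(-2 \right)} \right)}} = \sqrt{-37042 + 202 \cdot 1} = \sqrt{-37042 + 202} = \sqrt{-36840} = 2 i \sqrt{9210}$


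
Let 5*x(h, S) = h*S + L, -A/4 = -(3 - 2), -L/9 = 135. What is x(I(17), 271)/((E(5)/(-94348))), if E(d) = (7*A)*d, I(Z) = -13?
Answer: 111755206/175 ≈ 6.3860e+5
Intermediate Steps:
L = -1215 (L = -9*135 = -1215)
A = 4 (A = -(-4)*(3 - 2) = -(-4) = -4*(-1) = 4)
E(d) = 28*d (E(d) = (7*4)*d = 28*d)
x(h, S) = -243 + S*h/5 (x(h, S) = (h*S - 1215)/5 = (S*h - 1215)/5 = (-1215 + S*h)/5 = -243 + S*h/5)
x(I(17), 271)/((E(5)/(-94348))) = (-243 + (1/5)*271*(-13))/(((28*5)/(-94348))) = (-243 - 3523/5)/((140*(-1/94348))) = -4738/(5*(-35/23587)) = -4738/5*(-23587/35) = 111755206/175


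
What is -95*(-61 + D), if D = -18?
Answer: 7505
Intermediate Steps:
-95*(-61 + D) = -95*(-61 - 18) = -95*(-79) = 7505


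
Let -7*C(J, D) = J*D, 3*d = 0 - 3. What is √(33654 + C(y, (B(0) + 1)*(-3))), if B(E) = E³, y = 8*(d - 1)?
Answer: 3*√183190/7 ≈ 183.43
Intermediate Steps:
d = -1 (d = (0 - 3)/3 = (⅓)*(-3) = -1)
y = -16 (y = 8*(-1 - 1) = 8*(-2) = -16)
C(J, D) = -D*J/7 (C(J, D) = -J*D/7 = -D*J/7)
√(33654 + C(y, (B(0) + 1)*(-3))) = √(33654 - ⅐*(0³ + 1)*(-3)*(-16)) = √(33654 - ⅐*(0 + 1)*(-3)*(-16)) = √(33654 - ⅐*1*(-3)*(-16)) = √(33654 - ⅐*(-3)*(-16)) = √(33654 - 48/7) = √(235530/7) = 3*√183190/7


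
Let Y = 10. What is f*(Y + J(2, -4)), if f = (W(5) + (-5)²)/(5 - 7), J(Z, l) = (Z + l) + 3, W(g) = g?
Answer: -165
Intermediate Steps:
J(Z, l) = 3 + Z + l
f = -15 (f = (5 + (-5)²)/(5 - 7) = (5 + 25)/(-2) = 30*(-½) = -15)
f*(Y + J(2, -4)) = -15*(10 + (3 + 2 - 4)) = -15*(10 + 1) = -15*11 = -165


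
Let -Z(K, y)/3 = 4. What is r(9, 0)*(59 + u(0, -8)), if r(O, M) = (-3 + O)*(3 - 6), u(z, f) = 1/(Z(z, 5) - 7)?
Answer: -20160/19 ≈ -1061.1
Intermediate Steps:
Z(K, y) = -12 (Z(K, y) = -3*4 = -12)
u(z, f) = -1/19 (u(z, f) = 1/(-12 - 7) = 1/(-19) = -1/19)
r(O, M) = 9 - 3*O (r(O, M) = (-3 + O)*(-3) = 9 - 3*O)
r(9, 0)*(59 + u(0, -8)) = (9 - 3*9)*(59 - 1/19) = (9 - 27)*(1120/19) = -18*1120/19 = -20160/19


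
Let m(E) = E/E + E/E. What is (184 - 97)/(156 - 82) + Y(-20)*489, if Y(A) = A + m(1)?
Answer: -651261/74 ≈ -8800.8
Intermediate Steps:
m(E) = 2 (m(E) = 1 + 1 = 2)
Y(A) = 2 + A (Y(A) = A + 2 = 2 + A)
(184 - 97)/(156 - 82) + Y(-20)*489 = (184 - 97)/(156 - 82) + (2 - 20)*489 = 87/74 - 18*489 = 87*(1/74) - 8802 = 87/74 - 8802 = -651261/74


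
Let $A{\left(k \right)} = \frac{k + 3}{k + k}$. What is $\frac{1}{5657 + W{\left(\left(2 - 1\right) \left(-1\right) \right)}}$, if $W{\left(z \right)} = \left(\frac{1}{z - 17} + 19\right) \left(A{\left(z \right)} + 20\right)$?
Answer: $\frac{18}{108305} \approx 0.0001662$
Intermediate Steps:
$A{\left(k \right)} = \frac{3 + k}{2 k}$
$W{\left(z \right)} = \left(19 + \frac{1}{-17 + z}\right) \left(20 + \frac{3 + z}{2 z}\right)$ ($W{\left(z \right)} = \left(\frac{1}{z - 17} + 19\right) \left(\frac{3 + z}{2 z} + 20\right) = \left(\frac{1}{-17 + z} + 19\right) \left(20 + \frac{3 + z}{2 z}\right) = \left(19 + \frac{1}{-17 + z}\right) \left(20 + \frac{3 + z}{2 z}\right)$)
$\frac{1}{5657 + W{\left(\left(2 - 1\right) \left(-1\right) \right)}} = \frac{1}{5657 + \frac{-966 - 13145 \left(2 - 1\right) \left(-1\right) + 779 \left(\left(2 - 1\right) \left(-1\right)\right)^{2}}{2 \left(2 - 1\right) \left(-1\right) \left(-17 + \left(2 - 1\right) \left(-1\right)\right)}} = \frac{1}{5657 + \frac{-966 - 13145 \cdot 1 \left(-1\right) + 779 \left(1 \left(-1\right)\right)^{2}}{2 \cdot 1 \left(-1\right) \left(-17 + 1 \left(-1\right)\right)}} = \frac{1}{5657 + \frac{-966 - -13145 + 779 \left(-1\right)^{2}}{2 \left(-1\right) \left(-17 - 1\right)}} = \frac{1}{5657 + \frac{1}{2} \left(-1\right) \frac{1}{-18} \left(-966 + 13145 + 779 \cdot 1\right)} = \frac{1}{5657 + \frac{1}{2} \left(-1\right) \left(- \frac{1}{18}\right) \left(-966 + 13145 + 779\right)} = \frac{1}{5657 + \frac{1}{2} \left(-1\right) \left(- \frac{1}{18}\right) 12958} = \frac{1}{5657 + \frac{6479}{18}} = \frac{1}{\frac{108305}{18}} = \frac{18}{108305}$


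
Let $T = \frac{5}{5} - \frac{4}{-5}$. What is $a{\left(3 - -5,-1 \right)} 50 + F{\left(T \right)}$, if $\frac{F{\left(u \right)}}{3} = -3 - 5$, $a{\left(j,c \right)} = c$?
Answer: $-74$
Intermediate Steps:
$T = \frac{9}{5}$ ($T = 5 \cdot \frac{1}{5} - - \frac{4}{5} = 1 + \frac{4}{5} = \frac{9}{5} \approx 1.8$)
$F{\left(u \right)} = -24$ ($F{\left(u \right)} = 3 \left(-3 - 5\right) = 3 \left(-8\right) = -24$)
$a{\left(3 - -5,-1 \right)} 50 + F{\left(T \right)} = \left(-1\right) 50 - 24 = -50 - 24 = -74$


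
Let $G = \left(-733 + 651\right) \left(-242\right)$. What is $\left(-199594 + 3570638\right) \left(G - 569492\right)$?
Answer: $-1852887592512$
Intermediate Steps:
$G = 19844$ ($G = \left(-82\right) \left(-242\right) = 19844$)
$\left(-199594 + 3570638\right) \left(G - 569492\right) = \left(-199594 + 3570638\right) \left(19844 - 569492\right) = 3371044 \left(-549648\right) = -1852887592512$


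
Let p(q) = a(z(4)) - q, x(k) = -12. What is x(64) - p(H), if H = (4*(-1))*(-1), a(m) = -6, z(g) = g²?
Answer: -2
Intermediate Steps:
H = 4 (H = -4*(-1) = 4)
p(q) = -6 - q
x(64) - p(H) = -12 - (-6 - 1*4) = -12 - (-6 - 4) = -12 - 1*(-10) = -12 + 10 = -2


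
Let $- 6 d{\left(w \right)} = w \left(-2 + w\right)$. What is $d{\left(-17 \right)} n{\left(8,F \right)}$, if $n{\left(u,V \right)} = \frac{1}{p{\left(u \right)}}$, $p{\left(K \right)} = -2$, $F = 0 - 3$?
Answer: $\frac{323}{12} \approx 26.917$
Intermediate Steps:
$F = -3$ ($F = 0 - 3 = -3$)
$n{\left(u,V \right)} = - \frac{1}{2}$ ($n{\left(u,V \right)} = \frac{1}{-2} = - \frac{1}{2}$)
$d{\left(w \right)} = - \frac{w \left(-2 + w\right)}{6}$
$d{\left(-17 \right)} n{\left(8,F \right)} = \frac{1}{6} \left(-17\right) \left(2 - -17\right) \left(- \frac{1}{2}\right) = \frac{1}{6} \left(-17\right) \left(2 + 17\right) \left(- \frac{1}{2}\right) = \frac{1}{6} \left(-17\right) 19 \left(- \frac{1}{2}\right) = \left(- \frac{323}{6}\right) \left(- \frac{1}{2}\right) = \frac{323}{12}$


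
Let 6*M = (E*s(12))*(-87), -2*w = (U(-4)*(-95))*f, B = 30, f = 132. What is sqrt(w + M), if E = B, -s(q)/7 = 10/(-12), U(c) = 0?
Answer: 5*I*sqrt(406)/2 ≈ 50.374*I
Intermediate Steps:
s(q) = 35/6 (s(q) = -70/(-12) = -70*(-1)/12 = -7*(-5/6) = 35/6)
E = 30
w = 0 (w = -0*(-95)*132/2 = -0*132 = -1/2*0 = 0)
M = -5075/2 (M = ((30*(35/6))*(-87))/6 = (175*(-87))/6 = (1/6)*(-15225) = -5075/2 ≈ -2537.5)
sqrt(w + M) = sqrt(0 - 5075/2) = sqrt(-5075/2) = 5*I*sqrt(406)/2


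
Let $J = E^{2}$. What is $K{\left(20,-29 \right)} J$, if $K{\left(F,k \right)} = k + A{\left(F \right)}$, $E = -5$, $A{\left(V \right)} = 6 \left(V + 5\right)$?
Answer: $3025$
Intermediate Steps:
$A{\left(V \right)} = 30 + 6 V$ ($A{\left(V \right)} = 6 \left(5 + V\right) = 30 + 6 V$)
$K{\left(F,k \right)} = 30 + k + 6 F$ ($K{\left(F,k \right)} = k + \left(30 + 6 F\right) = 30 + k + 6 F$)
$J = 25$ ($J = \left(-5\right)^{2} = 25$)
$K{\left(20,-29 \right)} J = \left(30 - 29 + 6 \cdot 20\right) 25 = \left(30 - 29 + 120\right) 25 = 121 \cdot 25 = 3025$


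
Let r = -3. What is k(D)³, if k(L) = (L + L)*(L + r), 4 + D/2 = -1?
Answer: 17576000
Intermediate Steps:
D = -10 (D = -8 + 2*(-1) = -8 - 2 = -10)
k(L) = 2*L*(-3 + L) (k(L) = (L + L)*(L - 3) = (2*L)*(-3 + L) = 2*L*(-3 + L))
k(D)³ = (2*(-10)*(-3 - 10))³ = (2*(-10)*(-13))³ = 260³ = 17576000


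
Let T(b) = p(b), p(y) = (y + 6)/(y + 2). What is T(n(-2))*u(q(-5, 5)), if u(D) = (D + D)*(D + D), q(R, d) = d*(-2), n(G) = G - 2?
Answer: -400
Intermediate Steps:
n(G) = -2 + G
p(y) = (6 + y)/(2 + y)
q(R, d) = -2*d
T(b) = (6 + b)/(2 + b)
u(D) = 4*D**2 (u(D) = (2*D)*(2*D) = 4*D**2)
T(n(-2))*u(q(-5, 5)) = ((6 + (-2 - 2))/(2 + (-2 - 2)))*(4*(-2*5)**2) = ((6 - 4)/(2 - 4))*(4*(-10)**2) = (2/(-2))*(4*100) = -1/2*2*400 = -1*400 = -400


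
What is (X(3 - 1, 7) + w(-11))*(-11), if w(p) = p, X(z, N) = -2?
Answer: 143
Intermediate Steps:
(X(3 - 1, 7) + w(-11))*(-11) = (-2 - 11)*(-11) = -13*(-11) = 143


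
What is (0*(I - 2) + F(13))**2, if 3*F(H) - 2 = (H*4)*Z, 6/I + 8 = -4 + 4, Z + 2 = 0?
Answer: 1156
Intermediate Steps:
Z = -2 (Z = -2 + 0 = -2)
I = -3/4 (I = 6/(-8 + (-4 + 4)) = 6/(-8 + 0) = 6/(-8) = 6*(-1/8) = -3/4 ≈ -0.75000)
F(H) = 2/3 - 8*H/3 (F(H) = 2/3 + ((H*4)*(-2))/3 = 2/3 + ((4*H)*(-2))/3 = 2/3 + (-8*H)/3 = 2/3 - 8*H/3)
(0*(I - 2) + F(13))**2 = (0*(-3/4 - 2) + (2/3 - 8/3*13))**2 = (0*(-11/4) + (2/3 - 104/3))**2 = (0 - 34)**2 = (-34)**2 = 1156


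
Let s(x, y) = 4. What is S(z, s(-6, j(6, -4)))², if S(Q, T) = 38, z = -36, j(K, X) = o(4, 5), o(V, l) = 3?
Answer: 1444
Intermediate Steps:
j(K, X) = 3
S(z, s(-6, j(6, -4)))² = 38² = 1444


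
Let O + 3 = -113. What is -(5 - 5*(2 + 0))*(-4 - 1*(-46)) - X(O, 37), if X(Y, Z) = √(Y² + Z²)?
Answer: 210 - 5*√593 ≈ 88.242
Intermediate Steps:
O = -116 (O = -3 - 113 = -116)
-(5 - 5*(2 + 0))*(-4 - 1*(-46)) - X(O, 37) = -(5 - 5*(2 + 0))*(-4 - 1*(-46)) - √((-116)² + 37²) = -(5 - 5*2)*(-4 + 46) - √(13456 + 1369) = -(5 - 10)*42 - √14825 = -(-5)*42 - 5*√593 = -1*(-210) - 5*√593 = 210 - 5*√593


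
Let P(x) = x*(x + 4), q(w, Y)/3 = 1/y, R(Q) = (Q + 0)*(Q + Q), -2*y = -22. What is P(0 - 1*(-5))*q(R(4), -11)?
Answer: 135/11 ≈ 12.273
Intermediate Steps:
y = 11 (y = -½*(-22) = 11)
R(Q) = 2*Q² (R(Q) = Q*(2*Q) = 2*Q²)
q(w, Y) = 3/11
P(x) = x*(4 + x)
P(0 - 1*(-5))*q(R(4), -11) = ((0 - 1*(-5))*(4 + (0 - 1*(-5))))*(3/11) = ((0 + 5)*(4 + (0 + 5)))*(3/11) = (5*(4 + 5))*(3/11) = (5*9)*(3/11) = 45*(3/11) = 135/11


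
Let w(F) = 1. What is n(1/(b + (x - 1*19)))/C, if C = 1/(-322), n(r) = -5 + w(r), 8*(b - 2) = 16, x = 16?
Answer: 1288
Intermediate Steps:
b = 4 (b = 2 + (⅛)*16 = 2 + 2 = 4)
n(r) = -4 (n(r) = -5 + 1 = -4)
C = -1/322 ≈ -0.0031056
n(1/(b + (x - 1*19)))/C = -4/(-1/322) = -4*(-322) = 1288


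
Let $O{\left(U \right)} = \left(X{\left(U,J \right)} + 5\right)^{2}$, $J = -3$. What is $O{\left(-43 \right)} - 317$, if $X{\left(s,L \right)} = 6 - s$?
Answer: $2599$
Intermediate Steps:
$O{\left(U \right)} = \left(11 - U\right)^{2}$ ($O{\left(U \right)} = \left(\left(6 - U\right) + 5\right)^{2} = \left(11 - U\right)^{2}$)
$O{\left(-43 \right)} - 317 = \left(-11 - 43\right)^{2} - 317 = \left(-54\right)^{2} - 317 = 2916 - 317 = 2599$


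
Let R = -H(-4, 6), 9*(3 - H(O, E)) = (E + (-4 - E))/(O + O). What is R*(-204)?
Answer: 1802/3 ≈ 600.67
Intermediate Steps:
H(O, E) = 3 + 2/(9*O) (H(O, E) = 3 - (E + (-4 - E))/(9*(O + O)) = 3 - (-4)/(9*(2*O)) = 3 - (-4)*1/(2*O)/9 = 3 - (-2)/(9*O) = 3 + 2/(9*O))
R = -53/18 (R = -(3 + (2/9)/(-4)) = -(3 + (2/9)*(-¼)) = -(3 - 1/18) = -1*53/18 = -53/18 ≈ -2.9444)
R*(-204) = -53/18*(-204) = 1802/3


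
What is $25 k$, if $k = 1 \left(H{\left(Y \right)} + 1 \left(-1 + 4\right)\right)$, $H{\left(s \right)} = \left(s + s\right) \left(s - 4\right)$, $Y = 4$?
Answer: $75$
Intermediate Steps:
$H{\left(s \right)} = 2 s \left(-4 + s\right)$
$k = 3$ ($k = 1 \left(2 \cdot 4 \left(-4 + 4\right) + 1 \left(-1 + 4\right)\right) = 1 \left(2 \cdot 4 \cdot 0 + 1 \cdot 3\right) = 1 \left(0 + 3\right) = 1 \cdot 3 = 3$)
$25 k = 25 \cdot 3 = 75$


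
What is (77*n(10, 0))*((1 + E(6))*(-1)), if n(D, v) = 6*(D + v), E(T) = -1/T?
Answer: -3850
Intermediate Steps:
n(D, v) = 6*D + 6*v
(77*n(10, 0))*((1 + E(6))*(-1)) = (77*(6*10 + 6*0))*((1 - 1/6)*(-1)) = (77*(60 + 0))*((1 - 1*1/6)*(-1)) = (77*60)*((1 - 1/6)*(-1)) = 4620*((5/6)*(-1)) = 4620*(-5/6) = -3850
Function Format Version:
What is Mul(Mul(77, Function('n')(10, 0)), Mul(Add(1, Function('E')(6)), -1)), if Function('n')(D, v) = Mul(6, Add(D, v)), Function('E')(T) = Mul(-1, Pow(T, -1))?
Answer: -3850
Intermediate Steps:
Function('n')(D, v) = Add(Mul(6, D), Mul(6, v))
Mul(Mul(77, Function('n')(10, 0)), Mul(Add(1, Function('E')(6)), -1)) = Mul(Mul(77, Add(Mul(6, 10), Mul(6, 0))), Mul(Add(1, Mul(-1, Pow(6, -1))), -1)) = Mul(Mul(77, Add(60, 0)), Mul(Add(1, Mul(-1, Rational(1, 6))), -1)) = Mul(Mul(77, 60), Mul(Add(1, Rational(-1, 6)), -1)) = Mul(4620, Mul(Rational(5, 6), -1)) = Mul(4620, Rational(-5, 6)) = -3850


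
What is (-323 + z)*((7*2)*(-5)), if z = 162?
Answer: 11270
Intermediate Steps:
(-323 + z)*((7*2)*(-5)) = (-323 + 162)*((7*2)*(-5)) = -2254*(-5) = -161*(-70) = 11270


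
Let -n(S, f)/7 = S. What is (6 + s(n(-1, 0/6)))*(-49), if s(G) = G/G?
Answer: -343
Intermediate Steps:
n(S, f) = -7*S
s(G) = 1
(6 + s(n(-1, 0/6)))*(-49) = (6 + 1)*(-49) = 7*(-49) = -343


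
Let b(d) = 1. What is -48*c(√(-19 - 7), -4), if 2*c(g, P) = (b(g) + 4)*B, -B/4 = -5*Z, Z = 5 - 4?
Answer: -2400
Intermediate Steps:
Z = 1
B = 20 (B = -(-20) = -4*(-5) = 20)
c(g, P) = 50 (c(g, P) = ((1 + 4)*20)/2 = (5*20)/2 = (½)*100 = 50)
-48*c(√(-19 - 7), -4) = -48*50 = -2400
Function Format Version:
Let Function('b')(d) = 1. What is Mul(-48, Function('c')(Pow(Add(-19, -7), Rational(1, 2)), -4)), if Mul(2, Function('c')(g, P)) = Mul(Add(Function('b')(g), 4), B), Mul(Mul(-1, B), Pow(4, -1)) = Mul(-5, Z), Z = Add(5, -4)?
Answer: -2400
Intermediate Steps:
Z = 1
B = 20 (B = Mul(-4, Mul(-5, 1)) = Mul(-4, -5) = 20)
Function('c')(g, P) = 50 (Function('c')(g, P) = Mul(Rational(1, 2), Mul(Add(1, 4), 20)) = Mul(Rational(1, 2), Mul(5, 20)) = Mul(Rational(1, 2), 100) = 50)
Mul(-48, Function('c')(Pow(Add(-19, -7), Rational(1, 2)), -4)) = Mul(-48, 50) = -2400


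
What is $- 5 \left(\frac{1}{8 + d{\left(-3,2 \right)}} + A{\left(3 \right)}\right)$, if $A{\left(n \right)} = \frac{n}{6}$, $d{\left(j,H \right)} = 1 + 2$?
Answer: $- \frac{65}{22} \approx -2.9545$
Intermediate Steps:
$d{\left(j,H \right)} = 3$
$A{\left(n \right)} = \frac{n}{6}$ ($A{\left(n \right)} = n \frac{1}{6} = \frac{n}{6}$)
$- 5 \left(\frac{1}{8 + d{\left(-3,2 \right)}} + A{\left(3 \right)}\right) = - 5 \left(\frac{1}{8 + 3} + \frac{1}{6} \cdot 3\right) = - 5 \left(\frac{1}{11} + \frac{1}{2}\right) = \left(-5\right) \frac{13}{22} = - \frac{65}{22}$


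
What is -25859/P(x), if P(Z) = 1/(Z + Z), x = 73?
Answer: -3775414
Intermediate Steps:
P(Z) = 1/(2*Z)
-25859/P(x) = -25859/((1/2)/73) = -25859/((1/2)*(1/73)) = -25859/1/146 = -25859*146 = -3775414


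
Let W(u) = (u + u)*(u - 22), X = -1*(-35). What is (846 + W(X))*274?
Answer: 481144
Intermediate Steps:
X = 35
W(u) = 2*u*(-22 + u) (W(u) = (2*u)*(-22 + u) = 2*u*(-22 + u))
(846 + W(X))*274 = (846 + 2*35*(-22 + 35))*274 = (846 + 2*35*13)*274 = (846 + 910)*274 = 1756*274 = 481144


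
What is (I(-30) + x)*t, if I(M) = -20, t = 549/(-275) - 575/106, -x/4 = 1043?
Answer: 453404624/14575 ≈ 31108.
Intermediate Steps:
x = -4172 (x = -4*1043 = -4172)
t = -216319/29150 (t = 549*(-1/275) - 575*1/106 = -549/275 - 575/106 = -216319/29150 ≈ -7.4209)
(I(-30) + x)*t = (-20 - 4172)*(-216319/29150) = -4192*(-216319/29150) = 453404624/14575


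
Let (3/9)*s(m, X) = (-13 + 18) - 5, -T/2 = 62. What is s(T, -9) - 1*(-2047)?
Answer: 2047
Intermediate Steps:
T = -124 (T = -2*62 = -124)
s(m, X) = 0 (s(m, X) = 3*((-13 + 18) - 5) = 3*(5 - 5) = 3*0 = 0)
s(T, -9) - 1*(-2047) = 0 - 1*(-2047) = 0 + 2047 = 2047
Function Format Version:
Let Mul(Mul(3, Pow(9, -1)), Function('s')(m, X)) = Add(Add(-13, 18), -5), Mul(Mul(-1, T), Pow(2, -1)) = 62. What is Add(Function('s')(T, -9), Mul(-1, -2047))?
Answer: 2047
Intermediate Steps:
T = -124 (T = Mul(-2, 62) = -124)
Function('s')(m, X) = 0 (Function('s')(m, X) = Mul(3, Add(Add(-13, 18), -5)) = Mul(3, Add(5, -5)) = Mul(3, 0) = 0)
Add(Function('s')(T, -9), Mul(-1, -2047)) = Add(0, Mul(-1, -2047)) = Add(0, 2047) = 2047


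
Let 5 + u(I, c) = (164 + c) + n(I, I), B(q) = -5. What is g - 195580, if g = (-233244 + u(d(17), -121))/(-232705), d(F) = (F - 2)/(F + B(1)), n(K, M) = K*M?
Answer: -728195371129/3723280 ≈ -1.9558e+5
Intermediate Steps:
d(F) = (-2 + F)/(-5 + F) (d(F) = (F - 2)/(F - 5) = (-2 + F)/(-5 + F))
u(I, c) = 159 + c + I² (u(I, c) = -5 + ((164 + c) + I*I) = -5 + ((164 + c) + I²) = -5 + (164 + c + I²) = 159 + c + I²)
g = 3731271/3723280 (g = (-233244 + (159 - 121 + ((-2 + 17)/(-5 + 17))²))/(-232705) = (-233244 + (159 - 121 + (15/12)²))*(-1/232705) = (-233244 + (159 - 121 + ((1/12)*15)²))*(-1/232705) = (-233244 + (159 - 121 + (5/4)²))*(-1/232705) = (-233244 + (159 - 121 + 25/16))*(-1/232705) = (-233244 + 633/16)*(-1/232705) = -3731271/16*(-1/232705) = 3731271/3723280 ≈ 1.0021)
g - 195580 = 3731271/3723280 - 195580 = -728195371129/3723280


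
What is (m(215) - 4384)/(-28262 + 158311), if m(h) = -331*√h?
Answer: -4384/130049 - 331*√215/130049 ≈ -0.071030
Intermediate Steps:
(m(215) - 4384)/(-28262 + 158311) = (-331*√215 - 4384)/(-28262 + 158311) = (-4384 - 331*√215)/130049 = (-4384 - 331*√215)*(1/130049) = -4384/130049 - 331*√215/130049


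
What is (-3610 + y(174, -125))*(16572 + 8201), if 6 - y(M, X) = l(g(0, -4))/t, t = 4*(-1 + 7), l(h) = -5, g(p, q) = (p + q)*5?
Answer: -2142641543/24 ≈ -8.9277e+7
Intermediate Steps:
g(p, q) = 5*p + 5*q
t = 24 (t = 4*6 = 24)
y(M, X) = 149/24 (y(M, X) = 6 - (-5)/24 = 6 - 1*(-5/24) = 6 + 5/24 = 149/24)
(-3610 + y(174, -125))*(16572 + 8201) = (-3610 + 149/24)*(16572 + 8201) = -86491/24*24773 = -2142641543/24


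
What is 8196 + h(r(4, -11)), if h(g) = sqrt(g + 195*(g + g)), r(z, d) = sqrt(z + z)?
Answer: 8196 + 2**(3/4)*sqrt(391) ≈ 8229.3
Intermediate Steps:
r(z, d) = sqrt(2)*sqrt(z) (r(z, d) = sqrt(2*z) = sqrt(2)*sqrt(z))
h(g) = sqrt(391)*sqrt(g) (h(g) = sqrt(g + 195*(2*g)) = sqrt(g + 390*g) = sqrt(391*g) = sqrt(391)*sqrt(g))
8196 + h(r(4, -11)) = 8196 + sqrt(391)*sqrt(sqrt(2)*sqrt(4)) = 8196 + sqrt(391)*sqrt(sqrt(2)*2) = 8196 + sqrt(391)*sqrt(2*sqrt(2)) = 8196 + sqrt(391)*2**(3/4) = 8196 + 2**(3/4)*sqrt(391)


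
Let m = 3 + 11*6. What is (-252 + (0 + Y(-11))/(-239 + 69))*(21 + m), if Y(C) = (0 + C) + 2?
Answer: -385479/17 ≈ -22675.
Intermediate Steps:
Y(C) = 2 + C (Y(C) = C + 2 = 2 + C)
m = 69 (m = 3 + 66 = 69)
(-252 + (0 + Y(-11))/(-239 + 69))*(21 + m) = (-252 + (0 + (2 - 11))/(-239 + 69))*(21 + 69) = (-252 + (0 - 9)/(-170))*90 = (-252 - 9*(-1/170))*90 = (-252 + 9/170)*90 = -42831/170*90 = -385479/17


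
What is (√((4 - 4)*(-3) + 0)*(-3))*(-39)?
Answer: 0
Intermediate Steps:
(√((4 - 4)*(-3) + 0)*(-3))*(-39) = (√(0*(-3) + 0)*(-3))*(-39) = (√(0 + 0)*(-3))*(-39) = (√0*(-3))*(-39) = (0*(-3))*(-39) = 0*(-39) = 0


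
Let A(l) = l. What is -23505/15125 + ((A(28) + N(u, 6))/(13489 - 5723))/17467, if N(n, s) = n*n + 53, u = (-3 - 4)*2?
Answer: -57971254927/37303398550 ≈ -1.5540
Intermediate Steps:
u = -14 (u = -7*2 = -14)
N(n, s) = 53 + n² (N(n, s) = n² + 53 = 53 + n²)
-23505/15125 + ((A(28) + N(u, 6))/(13489 - 5723))/17467 = -23505/15125 + ((28 + (53 + (-14)²))/(13489 - 5723))/17467 = -23505*1/15125 + ((28 + (53 + 196))/7766)*(1/17467) = -4701/3025 + ((28 + 249)*(1/7766))*(1/17467) = -4701/3025 + (277*(1/7766))*(1/17467) = -4701/3025 + (277/7766)*(1/17467) = -4701/3025 + 277/135648722 = -57971254927/37303398550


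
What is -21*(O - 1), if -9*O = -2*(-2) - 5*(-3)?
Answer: 196/3 ≈ 65.333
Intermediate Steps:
O = -19/9 (O = -(-2*(-2) - 5*(-3))/9 = -(4 + 15)/9 = -1/9*19 = -19/9 ≈ -2.1111)
-21*(O - 1) = -21*(-19/9 - 1) = -21*(-28/9) = 196/3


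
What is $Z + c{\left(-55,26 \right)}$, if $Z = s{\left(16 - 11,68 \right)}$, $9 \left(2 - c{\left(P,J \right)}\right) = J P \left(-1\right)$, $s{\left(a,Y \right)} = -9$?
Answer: $- \frac{1493}{9} \approx -165.89$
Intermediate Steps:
$c{\left(P,J \right)} = 2 + \frac{J P}{9}$ ($c{\left(P,J \right)} = 2 - \frac{J P \left(-1\right)}{9} = 2 - \frac{\left(-1\right) J P}{9} = 2 + \frac{J P}{9}$)
$Z = -9$
$Z + c{\left(-55,26 \right)} = -9 + \left(2 + \frac{1}{9} \cdot 26 \left(-55\right)\right) = -9 + \left(2 - \frac{1430}{9}\right) = -9 - \frac{1412}{9} = - \frac{1493}{9}$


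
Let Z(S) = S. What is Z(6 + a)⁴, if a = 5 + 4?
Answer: 50625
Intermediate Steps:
a = 9
Z(6 + a)⁴ = (6 + 9)⁴ = 15⁴ = 50625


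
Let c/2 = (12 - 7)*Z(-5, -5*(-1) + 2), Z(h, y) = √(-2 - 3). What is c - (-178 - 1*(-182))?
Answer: -4 + 10*I*√5 ≈ -4.0 + 22.361*I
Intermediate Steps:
Z(h, y) = I*√5 (Z(h, y) = √(-5) = I*√5)
c = 10*I*√5 (c = 2*((12 - 7)*(I*√5)) = 2*(5*(I*√5)) = 2*(5*I*√5) = 10*I*√5 ≈ 22.361*I)
c - (-178 - 1*(-182)) = 10*I*√5 - (-178 - 1*(-182)) = 10*I*√5 - (-178 + 182) = 10*I*√5 - 1*4 = 10*I*√5 - 4 = -4 + 10*I*√5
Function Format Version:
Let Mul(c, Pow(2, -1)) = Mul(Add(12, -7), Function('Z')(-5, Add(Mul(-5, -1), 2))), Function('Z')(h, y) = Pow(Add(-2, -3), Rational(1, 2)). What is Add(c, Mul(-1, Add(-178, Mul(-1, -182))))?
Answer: Add(-4, Mul(10, I, Pow(5, Rational(1, 2)))) ≈ Add(-4.0000, Mul(22.361, I))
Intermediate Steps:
Function('Z')(h, y) = Mul(I, Pow(5, Rational(1, 2))) (Function('Z')(h, y) = Pow(-5, Rational(1, 2)) = Mul(I, Pow(5, Rational(1, 2))))
c = Mul(10, I, Pow(5, Rational(1, 2))) (c = Mul(2, Mul(Add(12, -7), Mul(I, Pow(5, Rational(1, 2))))) = Mul(2, Mul(5, Mul(I, Pow(5, Rational(1, 2))))) = Mul(2, Mul(5, I, Pow(5, Rational(1, 2)))) = Mul(10, I, Pow(5, Rational(1, 2))) ≈ Mul(22.361, I))
Add(c, Mul(-1, Add(-178, Mul(-1, -182)))) = Add(Mul(10, I, Pow(5, Rational(1, 2))), Mul(-1, Add(-178, Mul(-1, -182)))) = Add(Mul(10, I, Pow(5, Rational(1, 2))), Mul(-1, Add(-178, 182))) = Add(Mul(10, I, Pow(5, Rational(1, 2))), Mul(-1, 4)) = Add(Mul(10, I, Pow(5, Rational(1, 2))), -4) = Add(-4, Mul(10, I, Pow(5, Rational(1, 2))))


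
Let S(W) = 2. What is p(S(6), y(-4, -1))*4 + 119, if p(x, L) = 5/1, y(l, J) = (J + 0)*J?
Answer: 139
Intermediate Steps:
y(l, J) = J² (y(l, J) = J*J = J²)
p(x, L) = 5 (p(x, L) = 5*1 = 5)
p(S(6), y(-4, -1))*4 + 119 = 5*4 + 119 = 20 + 119 = 139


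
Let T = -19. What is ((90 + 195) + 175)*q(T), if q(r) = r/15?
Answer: -1748/3 ≈ -582.67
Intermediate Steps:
q(r) = r/15 (q(r) = r*(1/15) = r/15)
((90 + 195) + 175)*q(T) = ((90 + 195) + 175)*((1/15)*(-19)) = (285 + 175)*(-19/15) = 460*(-19/15) = -1748/3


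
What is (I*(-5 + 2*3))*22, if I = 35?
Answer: 770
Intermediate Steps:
(I*(-5 + 2*3))*22 = (35*(-5 + 2*3))*22 = (35*(-5 + 6))*22 = (35*1)*22 = 35*22 = 770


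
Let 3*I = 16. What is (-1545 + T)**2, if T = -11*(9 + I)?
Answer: 26091664/9 ≈ 2.8991e+6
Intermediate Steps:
I = 16/3 (I = (1/3)*16 = 16/3 ≈ 5.3333)
T = -473/3 (T = -11*(9 + 16/3) = -11*43/3 = -473/3 ≈ -157.67)
(-1545 + T)**2 = (-1545 - 473/3)**2 = (-5108/3)**2 = 26091664/9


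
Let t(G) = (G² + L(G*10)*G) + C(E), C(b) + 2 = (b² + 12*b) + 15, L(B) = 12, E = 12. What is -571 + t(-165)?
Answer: 24975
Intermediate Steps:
C(b) = 13 + b² + 12*b (C(b) = -2 + ((b² + 12*b) + 15) = -2 + (15 + b² + 12*b) = 13 + b² + 12*b)
t(G) = 301 + G² + 12*G (t(G) = (G² + 12*G) + (13 + 12² + 12*12) = (G² + 12*G) + (13 + 144 + 144) = (G² + 12*G) + 301 = 301 + G² + 12*G)
-571 + t(-165) = -571 + (301 + (-165)² + 12*(-165)) = -571 + (301 + 27225 - 1980) = -571 + 25546 = 24975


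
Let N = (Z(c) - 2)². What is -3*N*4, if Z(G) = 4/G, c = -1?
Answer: -432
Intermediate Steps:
N = 36 (N = (4/(-1) - 2)² = (4*(-1) - 2)² = (-4 - 2)² = (-6)² = 36)
-3*N*4 = -3*36*4 = -108*4 = -432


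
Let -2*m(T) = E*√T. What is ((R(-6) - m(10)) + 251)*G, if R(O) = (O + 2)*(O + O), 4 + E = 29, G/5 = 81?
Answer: 121095 + 10125*√10/2 ≈ 1.3710e+5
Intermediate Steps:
G = 405 (G = 5*81 = 405)
E = 25 (E = -4 + 29 = 25)
R(O) = 2*O*(2 + O) (R(O) = (2 + O)*(2*O) = 2*O*(2 + O))
m(T) = -25*√T/2
((R(-6) - m(10)) + 251)*G = ((2*(-6)*(2 - 6) - (-25)*√10/2) + 251)*405 = ((2*(-6)*(-4) + 25*√10/2) + 251)*405 = ((48 + 25*√10/2) + 251)*405 = (299 + 25*√10/2)*405 = 121095 + 10125*√10/2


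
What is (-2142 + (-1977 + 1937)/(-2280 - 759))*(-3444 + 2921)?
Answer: 3404467454/3039 ≈ 1.1203e+6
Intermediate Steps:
(-2142 + (-1977 + 1937)/(-2280 - 759))*(-3444 + 2921) = (-2142 - 40/(-3039))*(-523) = (-2142 - 40*(-1/3039))*(-523) = (-2142 + 40/3039)*(-523) = -6509498/3039*(-523) = 3404467454/3039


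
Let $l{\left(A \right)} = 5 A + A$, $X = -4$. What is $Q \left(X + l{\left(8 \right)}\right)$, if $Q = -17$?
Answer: $-748$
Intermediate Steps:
$l{\left(A \right)} = 6 A$
$Q \left(X + l{\left(8 \right)}\right) = - 17 \left(-4 + 6 \cdot 8\right) = - 17 \left(-4 + 48\right) = \left(-17\right) 44 = -748$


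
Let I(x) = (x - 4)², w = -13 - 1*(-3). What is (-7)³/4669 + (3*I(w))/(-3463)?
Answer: -561883/2309821 ≈ -0.24326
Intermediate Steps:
w = -10 (w = -13 + 3 = -10)
I(x) = (-4 + x)²
(-7)³/4669 + (3*I(w))/(-3463) = (-7)³/4669 + (3*(-4 - 10)²)/(-3463) = -343*1/4669 + (3*(-14)²)*(-1/3463) = -49/667 + (3*196)*(-1/3463) = -49/667 + 588*(-1/3463) = -49/667 - 588/3463 = -561883/2309821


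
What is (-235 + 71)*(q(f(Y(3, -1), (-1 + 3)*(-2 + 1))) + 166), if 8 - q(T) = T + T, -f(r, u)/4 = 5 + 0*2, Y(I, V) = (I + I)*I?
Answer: -35096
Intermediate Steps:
Y(I, V) = 2*I² (Y(I, V) = (2*I)*I = 2*I²)
f(r, u) = -20 (f(r, u) = -4*(5 + 0*2) = -4*(5 + 0) = -4*5 = -20)
q(T) = 8 - 2*T (q(T) = 8 - (T + T) = 8 - 2*T)
(-235 + 71)*(q(f(Y(3, -1), (-1 + 3)*(-2 + 1))) + 166) = (-235 + 71)*((8 - 2*(-20)) + 166) = -164*((8 + 40) + 166) = -164*(48 + 166) = -164*214 = -35096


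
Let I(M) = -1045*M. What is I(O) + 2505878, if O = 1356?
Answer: 1088858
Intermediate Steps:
I(O) + 2505878 = -1045*1356 + 2505878 = -1417020 + 2505878 = 1088858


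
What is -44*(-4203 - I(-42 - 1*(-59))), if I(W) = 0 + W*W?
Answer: 197648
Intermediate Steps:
I(W) = W² (I(W) = 0 + W² = W²)
-44*(-4203 - I(-42 - 1*(-59))) = -44*(-4203 - (-42 - 1*(-59))²) = -44*(-4203 - (-42 + 59)²) = -44*(-4203 - 1*17²) = -44*(-4203 - 1*289) = -44*(-4203 - 289) = -44*(-4492) = 197648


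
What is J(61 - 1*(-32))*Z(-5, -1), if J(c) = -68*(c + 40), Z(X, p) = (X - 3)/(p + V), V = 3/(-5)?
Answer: -45220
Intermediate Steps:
V = -⅗ (V = 3*(-⅕) = -⅗ ≈ -0.60000)
Z(X, p) = (-3 + X)/(-⅗ + p) (Z(X, p) = (X - 3)/(p - ⅗) = (-3 + X)/(-⅗ + p))
J(c) = -2720 - 68*c (J(c) = -68*(40 + c) = -2720 - 68*c)
J(61 - 1*(-32))*Z(-5, -1) = (-2720 - 68*(61 - 1*(-32)))*(5*(-3 - 5)/(-3 + 5*(-1))) = (-2720 - 68*(61 + 32))*(5*(-8)/(-3 - 5)) = (-2720 - 68*93)*(5*(-8)/(-8)) = (-2720 - 6324)*(5*(-⅛)*(-8)) = -9044*5 = -45220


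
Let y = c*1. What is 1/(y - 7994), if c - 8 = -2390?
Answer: -1/10376 ≈ -9.6376e-5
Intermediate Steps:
c = -2382 (c = 8 - 2390 = -2382)
y = -2382 (y = -2382*1 = -2382)
1/(y - 7994) = 1/(-2382 - 7994) = 1/(-10376) = -1/10376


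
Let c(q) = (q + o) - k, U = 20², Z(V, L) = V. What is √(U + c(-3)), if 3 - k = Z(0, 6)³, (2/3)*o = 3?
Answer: √1594/2 ≈ 19.962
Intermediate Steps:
o = 9/2 (o = (3/2)*3 = 9/2 ≈ 4.5000)
k = 3 (k = 3 - 1*0³ = 3 - 1*0 = 3 + 0 = 3)
U = 400
c(q) = 3/2 + q (c(q) = (q + 9/2) - 1*3 = (9/2 + q) - 3 = 3/2 + q)
√(U + c(-3)) = √(400 + (3/2 - 3)) = √(400 - 3/2) = √(797/2) = √1594/2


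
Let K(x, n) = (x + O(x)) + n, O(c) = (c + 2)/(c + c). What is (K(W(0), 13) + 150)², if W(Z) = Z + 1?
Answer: 109561/4 ≈ 27390.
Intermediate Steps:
W(Z) = 1 + Z
O(c) = (2 + c)/(2*c) (O(c) = (2 + c)/((2*c)) = (2 + c)*(1/(2*c)) = (2 + c)/(2*c))
K(x, n) = n + x + (2 + x)/(2*x) (K(x, n) = (x + (2 + x)/(2*x)) + n = n + x + (2 + x)/(2*x))
(K(W(0), 13) + 150)² = ((½ + 13 + (1 + 0) + 1/(1 + 0)) + 150)² = ((½ + 13 + 1 + 1/1) + 150)² = ((½ + 13 + 1 + 1) + 150)² = (31/2 + 150)² = (331/2)² = 109561/4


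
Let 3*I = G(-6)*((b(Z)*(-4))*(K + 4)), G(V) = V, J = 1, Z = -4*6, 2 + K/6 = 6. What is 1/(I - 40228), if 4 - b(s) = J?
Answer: -1/39556 ≈ -2.5281e-5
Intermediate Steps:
K = 24 (K = -12 + 6*6 = -12 + 36 = 24)
Z = -24
b(s) = 3 (b(s) = 4 - 1*1 = 4 - 1 = 3)
I = 672 (I = (-6*3*(-4)*(24 + 4))/3 = (-(-72)*28)/3 = (-6*(-336))/3 = (⅓)*2016 = 672)
1/(I - 40228) = 1/(672 - 40228) = 1/(-39556) = -1/39556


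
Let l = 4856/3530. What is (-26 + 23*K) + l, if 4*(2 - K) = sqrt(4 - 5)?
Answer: 37728/1765 - 23*I/4 ≈ 21.376 - 5.75*I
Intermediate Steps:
l = 2428/1765 (l = 4856*(1/3530) = 2428/1765 ≈ 1.3756)
K = 2 - I/4 (K = 2 - sqrt(4 - 5)/4 = 2 - I/4 ≈ 2.0 - 0.25*I)
(-26 + 23*K) + l = (-26 + 23*(2 - I/4)) + 2428/1765 = (-26 + (46 - 23*I/4)) + 2428/1765 = (20 - 23*I/4) + 2428/1765 = 37728/1765 - 23*I/4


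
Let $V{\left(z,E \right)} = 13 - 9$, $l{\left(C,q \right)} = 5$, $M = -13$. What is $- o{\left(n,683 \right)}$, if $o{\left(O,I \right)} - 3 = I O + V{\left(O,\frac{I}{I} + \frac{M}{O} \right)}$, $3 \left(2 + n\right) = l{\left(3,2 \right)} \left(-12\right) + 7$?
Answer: $\frac{40276}{3} \approx 13425.0$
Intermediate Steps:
$V{\left(z,E \right)} = 4$ ($V{\left(z,E \right)} = 13 - 9 = 4$)
$n = - \frac{59}{3}$ ($n = -2 + \frac{5 \left(-12\right) + 7}{3} = -2 + \frac{-60 + 7}{3} = -2 + \frac{1}{3} \left(-53\right) = -2 - \frac{53}{3} = - \frac{59}{3} \approx -19.667$)
$o{\left(O,I \right)} = 7 + I O$ ($o{\left(O,I \right)} = 3 + \left(I O + 4\right) = 3 + \left(4 + I O\right) = 7 + I O$)
$- o{\left(n,683 \right)} = - (7 + 683 \left(- \frac{59}{3}\right)) = - (7 - \frac{40297}{3}) = \left(-1\right) \left(- \frac{40276}{3}\right) = \frac{40276}{3}$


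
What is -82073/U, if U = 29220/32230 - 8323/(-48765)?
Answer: -12899380170435/169316359 ≈ -76185.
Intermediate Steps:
U = 169316359/157169595 (U = 29220*(1/32230) - 8323*(-1/48765) = 2922/3223 + 8323/48765 = 169316359/157169595 ≈ 1.0773)
-82073/U = -82073/169316359/157169595 = -82073*157169595/169316359 = -12899380170435/169316359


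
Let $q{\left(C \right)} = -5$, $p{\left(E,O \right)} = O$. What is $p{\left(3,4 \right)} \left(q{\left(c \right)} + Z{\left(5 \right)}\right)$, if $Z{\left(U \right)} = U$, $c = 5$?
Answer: $0$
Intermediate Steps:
$p{\left(3,4 \right)} \left(q{\left(c \right)} + Z{\left(5 \right)}\right) = 4 \left(-5 + 5\right) = 4 \cdot 0 = 0$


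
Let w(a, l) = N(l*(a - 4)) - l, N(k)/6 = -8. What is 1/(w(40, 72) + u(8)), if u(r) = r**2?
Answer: -1/56 ≈ -0.017857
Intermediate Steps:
N(k) = -48 (N(k) = 6*(-8) = -48)
w(a, l) = -48 - l
1/(w(40, 72) + u(8)) = 1/((-48 - 1*72) + 8**2) = 1/((-48 - 72) + 64) = 1/(-120 + 64) = 1/(-56) = -1/56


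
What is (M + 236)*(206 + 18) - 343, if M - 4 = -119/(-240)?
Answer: 802921/15 ≈ 53528.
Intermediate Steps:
M = 1079/240 (M = 4 - 119/(-240) = 4 - 119*(-1/240) = 4 + 119/240 = 1079/240 ≈ 4.4958)
(M + 236)*(206 + 18) - 343 = (1079/240 + 236)*(206 + 18) - 343 = (57719/240)*224 - 343 = 808066/15 - 343 = 802921/15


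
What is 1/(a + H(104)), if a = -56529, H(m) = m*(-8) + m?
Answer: -1/57257 ≈ -1.7465e-5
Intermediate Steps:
H(m) = -7*m (H(m) = -8*m + m = -7*m)
1/(a + H(104)) = 1/(-56529 - 7*104) = 1/(-56529 - 728) = 1/(-57257) = -1/57257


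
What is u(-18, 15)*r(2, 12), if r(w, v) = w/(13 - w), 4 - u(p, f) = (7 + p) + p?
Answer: 6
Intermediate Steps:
u(p, f) = -3 - 2*p (u(p, f) = 4 - ((7 + p) + p) = 4 - (7 + 2*p) = 4 + (-7 - 2*p) = -3 - 2*p)
u(-18, 15)*r(2, 12) = (-3 - 2*(-18))*(-1*2/(-13 + 2)) = (-3 + 36)*(-1*2/(-11)) = 33*(-1*2*(-1/11)) = 33*(2/11) = 6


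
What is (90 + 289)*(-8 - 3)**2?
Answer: 45859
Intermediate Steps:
(90 + 289)*(-8 - 3)**2 = 379*(-11)**2 = 379*121 = 45859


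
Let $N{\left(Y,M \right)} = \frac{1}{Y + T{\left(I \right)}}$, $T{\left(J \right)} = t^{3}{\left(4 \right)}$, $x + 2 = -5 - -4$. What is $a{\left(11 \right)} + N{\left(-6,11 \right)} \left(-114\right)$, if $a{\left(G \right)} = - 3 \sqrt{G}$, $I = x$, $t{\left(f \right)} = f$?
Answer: $- \frac{57}{29} - 3 \sqrt{11} \approx -11.915$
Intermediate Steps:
$x = -3$ ($x = -2 - 1 = -3$)
$I = -3$
$T{\left(J \right)} = 64$ ($T{\left(J \right)} = 4^{3} = 64$)
$N{\left(Y,M \right)} = \frac{1}{64 + Y}$ ($N{\left(Y,M \right)} = \frac{1}{Y + 64} = \frac{1}{64 + Y}$)
$a{\left(11 \right)} + N{\left(-6,11 \right)} \left(-114\right) = - 3 \sqrt{11} + \frac{1}{64 - 6} \left(-114\right) = - 3 \sqrt{11} + \frac{1}{58} \left(-114\right) = - 3 \sqrt{11} - \frac{57}{29} = - \frac{57}{29} - 3 \sqrt{11}$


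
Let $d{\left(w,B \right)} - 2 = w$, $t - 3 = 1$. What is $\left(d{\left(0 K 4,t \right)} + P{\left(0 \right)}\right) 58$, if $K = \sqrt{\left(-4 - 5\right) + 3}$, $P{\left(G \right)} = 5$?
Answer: $406$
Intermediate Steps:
$t = 4$ ($t = 3 + 1 = 4$)
$K = i \sqrt{6}$ ($K = \sqrt{\left(-4 - 5\right) + 3} = \sqrt{-9 + 3} = \sqrt{-6} = i \sqrt{6} \approx 2.4495 i$)
$d{\left(w,B \right)} = 2 + w$
$\left(d{\left(0 K 4,t \right)} + P{\left(0 \right)}\right) 58 = \left(\left(2 + 0 i \sqrt{6} \cdot 4\right) + 5\right) 58 = \left(\left(2 + 0 \cdot 4\right) + 5\right) 58 = \left(\left(2 + 0\right) + 5\right) 58 = \left(2 + 5\right) 58 = 7 \cdot 58 = 406$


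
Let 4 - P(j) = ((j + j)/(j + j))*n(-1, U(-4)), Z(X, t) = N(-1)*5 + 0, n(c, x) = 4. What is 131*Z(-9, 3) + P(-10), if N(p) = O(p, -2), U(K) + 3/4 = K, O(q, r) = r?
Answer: -1310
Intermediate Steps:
U(K) = -3/4 + K
N(p) = -2
Z(X, t) = -10 (Z(X, t) = -2*5 + 0 = -10 + 0 = -10)
P(j) = 0 (P(j) = 4 - (j + j)/(j + j)*4 = 4 - (2*j)/((2*j))*4 = 4 - (2*j)*(1/(2*j))*4 = 4 - 4 = 0)
131*Z(-9, 3) + P(-10) = 131*(-10) + 0 = -1310 + 0 = -1310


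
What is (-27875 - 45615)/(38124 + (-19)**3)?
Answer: -14698/6253 ≈ -2.3506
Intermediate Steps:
(-27875 - 45615)/(38124 + (-19)**3) = -73490/(38124 - 6859) = -73490/31265 = -73490*1/31265 = -14698/6253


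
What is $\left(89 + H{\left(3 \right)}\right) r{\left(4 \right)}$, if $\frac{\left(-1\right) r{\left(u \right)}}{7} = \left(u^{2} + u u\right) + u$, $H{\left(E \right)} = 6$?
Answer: $-23940$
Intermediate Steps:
$r{\left(u \right)} = - 14 u^{2} - 7 u$ ($r{\left(u \right)} = - 7 \left(\left(u^{2} + u u\right) + u\right) = - 7 \left(\left(u^{2} + u^{2}\right) + u\right) = - 7 \left(2 u^{2} + u\right) = - 7 \left(u + 2 u^{2}\right) = - 14 u^{2} - 7 u$)
$\left(89 + H{\left(3 \right)}\right) r{\left(4 \right)} = \left(89 + 6\right) \left(\left(-7\right) 4 \left(1 + 2 \cdot 4\right)\right) = 95 \left(\left(-7\right) 4 \left(1 + 8\right)\right) = 95 \left(\left(-7\right) 4 \cdot 9\right) = 95 \left(-252\right) = -23940$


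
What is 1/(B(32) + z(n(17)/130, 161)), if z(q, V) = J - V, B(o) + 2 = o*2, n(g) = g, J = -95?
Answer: -1/194 ≈ -0.0051546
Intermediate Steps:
B(o) = -2 + 2*o (B(o) = -2 + o*2 = -2 + 2*o)
z(q, V) = -95 - V
1/(B(32) + z(n(17)/130, 161)) = 1/((-2 + 2*32) + (-95 - 1*161)) = 1/((-2 + 64) + (-95 - 161)) = 1/(62 - 256) = 1/(-194) = -1/194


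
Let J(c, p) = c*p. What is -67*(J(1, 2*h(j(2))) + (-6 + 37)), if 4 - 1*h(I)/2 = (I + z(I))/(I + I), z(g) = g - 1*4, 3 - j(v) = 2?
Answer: -3417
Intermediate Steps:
j(v) = 1 (j(v) = 3 - 1*2 = 3 - 2 = 1)
z(g) = -4 + g (z(g) = g - 4 = -4 + g)
h(I) = 8 - (-4 + 2*I)/I (h(I) = 8 - 2*(I + (-4 + I))/(I + I) = 8 - 2*(-4 + 2*I)/(2*I) = 8 - 2*(-4 + 2*I)*1/(2*I) = 8 - (-4 + 2*I)/I)
-67*(J(1, 2*h(j(2))) + (-6 + 37)) = -67*(1*(2*(6 + 4/1)) + (-6 + 37)) = -67*(1*(2*(6 + 4*1)) + 31) = -67*(1*(2*(6 + 4)) + 31) = -67*(1*(2*10) + 31) = -67*(1*20 + 31) = -67*(20 + 31) = -67*51 = -3417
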